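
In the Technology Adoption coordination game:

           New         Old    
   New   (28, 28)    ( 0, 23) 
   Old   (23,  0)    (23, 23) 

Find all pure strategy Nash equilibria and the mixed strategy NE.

Pure NE: (New, New) and (Old, Old); Mixed NE: p = 0.8214, q = 0.8214

Work:
Check pure NE:
(New, New): (28, 28) - no unilateral deviation beneficial
(Old, Old): (23, 23) - no unilateral deviation beneficial
Mixed NE: P1 plays New with p = 0.8214, P2 plays New with q = 0.8214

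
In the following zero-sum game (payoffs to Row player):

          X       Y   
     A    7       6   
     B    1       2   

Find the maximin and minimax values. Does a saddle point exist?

Maximin = 6, Minimax = 6, Saddle: True

Work:
Row minimums: [6, 1] → maximin = 6
Column maximums: [7, 6] → minimax = 6
Saddle point exists! Game value = 6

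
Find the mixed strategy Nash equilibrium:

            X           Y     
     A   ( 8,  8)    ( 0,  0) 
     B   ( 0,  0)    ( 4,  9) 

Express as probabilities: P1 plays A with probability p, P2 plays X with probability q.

p = 0.5294, q = 0.3333

Work:
Find probabilities that make opponent indifferent:
P2 chooses q to make P1 indifferent between A and B
P1 chooses p to make P2 indifferent between X and Y
Mixed NE: P1 plays (A: 0.5294, B: 0.4706), P2 plays (X: 0.3333, Y: 0.6667)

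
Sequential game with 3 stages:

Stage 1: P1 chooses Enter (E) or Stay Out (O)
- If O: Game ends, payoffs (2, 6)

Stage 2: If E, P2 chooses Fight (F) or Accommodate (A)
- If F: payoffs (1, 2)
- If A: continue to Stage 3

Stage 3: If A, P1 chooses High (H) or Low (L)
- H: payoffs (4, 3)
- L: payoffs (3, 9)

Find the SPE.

SPE: (E, A, H); Outcome (4, 3)

Work:
Stage 3: P1 chooses H (4 vs 3)
Stage 2: P2: F->2, A->3 (anticipating H). Choose A
Stage 1: P1: O->2, E->4 (anticipating A, H). Choose E
SPE path: E -> A -> H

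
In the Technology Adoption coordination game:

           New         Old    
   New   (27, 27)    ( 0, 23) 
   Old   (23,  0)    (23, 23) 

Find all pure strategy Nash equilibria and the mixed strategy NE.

Pure NE: (New, New) and (Old, Old); Mixed NE: p = 0.8519, q = 0.8519

Work:
Check pure NE:
(New, New): (27, 27) - no unilateral deviation beneficial
(Old, Old): (23, 23) - no unilateral deviation beneficial
Mixed NE: P1 plays New with p = 0.8519, P2 plays New with q = 0.8519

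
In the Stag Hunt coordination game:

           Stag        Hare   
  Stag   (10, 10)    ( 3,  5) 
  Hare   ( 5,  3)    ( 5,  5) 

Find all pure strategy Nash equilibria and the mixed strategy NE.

Pure NE: (Stag, Stag) and (Hare, Hare); Mixed NE: p = 0.2857, q = 0.2857

Work:
Check pure NE:
(Stag, Stag): (10, 10) - no unilateral deviation beneficial
(Hare, Hare): (5, 5) - no unilateral deviation beneficial
Mixed NE: P1 plays Stag with p = 0.2857, P2 plays Stag with q = 0.2857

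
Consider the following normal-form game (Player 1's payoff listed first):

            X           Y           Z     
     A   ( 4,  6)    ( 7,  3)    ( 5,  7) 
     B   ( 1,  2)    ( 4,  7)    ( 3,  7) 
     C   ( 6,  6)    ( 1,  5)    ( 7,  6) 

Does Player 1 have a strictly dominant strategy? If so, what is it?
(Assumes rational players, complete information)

No strictly dominant strategy exists for Player 1

Work:
A strategy strictly dominates another if it gives a strictly higher payoff against every opponent action. Compare each pair of P1's strategies column-by-column:
  A vs B: [4 vs 1, 7 vs 4, 5 vs 3] → A strictly dominates B
  A vs C: [4 vs 6, 7 vs 1, 5 vs 7] → A does not strictly dominate C (column X: 4 ≤ 6)
  B vs A: [1 vs 4, 4 vs 7, 3 vs 5] → B does not strictly dominate A (column X: 1 ≤ 4)
  B vs C: [1 vs 6, 4 vs 1, 3 vs 7] → B does not strictly dominate C (column X: 1 ≤ 6)
  C vs A: [6 vs 4, 1 vs 7, 7 vs 5] → C does not strictly dominate A (column Y: 1 ≤ 7)
  C vs B: [6 vs 1, 1 vs 4, 7 vs 3] → C does not strictly dominate B (column Y: 1 ≤ 4)
No single strategy strictly dominates all others → no strictly dominant strategy.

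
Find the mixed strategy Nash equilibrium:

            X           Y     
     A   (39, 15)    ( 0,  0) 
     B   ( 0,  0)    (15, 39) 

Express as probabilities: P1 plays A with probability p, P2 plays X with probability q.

p = 0.7222, q = 0.2778

Work:
Find probabilities that make opponent indifferent:
P2 chooses q to make P1 indifferent between A and B
P1 chooses p to make P2 indifferent between X and Y
Mixed NE: P1 plays (A: 0.7222, B: 0.2778), P2 plays (X: 0.2778, Y: 0.7222)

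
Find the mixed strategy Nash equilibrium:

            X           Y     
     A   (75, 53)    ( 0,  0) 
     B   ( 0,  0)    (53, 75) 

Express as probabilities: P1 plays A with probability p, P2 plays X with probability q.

p = 0.5859, q = 0.4141

Work:
Find probabilities that make opponent indifferent:
P2 chooses q to make P1 indifferent between A and B
P1 chooses p to make P2 indifferent between X and Y
Mixed NE: P1 plays (A: 0.5859, B: 0.4141), P2 plays (X: 0.4141, Y: 0.5859)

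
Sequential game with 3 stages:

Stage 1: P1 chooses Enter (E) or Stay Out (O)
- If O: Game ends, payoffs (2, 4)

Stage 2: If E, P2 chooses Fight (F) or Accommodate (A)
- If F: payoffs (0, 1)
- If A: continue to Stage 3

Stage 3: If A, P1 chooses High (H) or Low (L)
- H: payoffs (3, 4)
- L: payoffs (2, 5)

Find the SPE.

SPE: (E, A, H); Outcome (3, 4)

Work:
Stage 3: P1 chooses H (3 vs 2)
Stage 2: P2: F->1, A->4 (anticipating H). Choose A
Stage 1: P1: O->2, E->3 (anticipating A, H). Choose E
SPE path: E -> A -> H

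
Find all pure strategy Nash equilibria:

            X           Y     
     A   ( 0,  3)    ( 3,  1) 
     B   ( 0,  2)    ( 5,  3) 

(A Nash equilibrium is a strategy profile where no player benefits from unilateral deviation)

Nash equilibrium: (A, X), (B, Y)

Work:
Best responses:
  P1 vs X: payoffs [0, 0] → best response A/B (payoff 0)
  P1 vs Y: payoffs [3, 5] → best response B (payoff 5)
  P2 vs A: payoffs [3, 1] → best response X (payoff 3)
  P2 vs B: payoffs [2, 3] → best response Y (payoff 3)
Mutual best responses: (A,X), (B,Y) → Nash equilibria.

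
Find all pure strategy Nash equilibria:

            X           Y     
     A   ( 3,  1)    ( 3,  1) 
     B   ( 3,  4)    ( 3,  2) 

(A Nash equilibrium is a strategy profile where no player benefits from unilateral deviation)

Nash equilibrium: (A, X), (A, Y), (B, X)

Work:
Best responses:
  P1 vs X: payoffs [3, 3] → best response A/B (payoff 3)
  P1 vs Y: payoffs [3, 3] → best response A/B (payoff 3)
  P2 vs A: payoffs [1, 1] → best response X/Y (payoff 1)
  P2 vs B: payoffs [4, 2] → best response X (payoff 4)
Mutual best responses: (A,X), (A,Y), (B,X) → Nash equilibria.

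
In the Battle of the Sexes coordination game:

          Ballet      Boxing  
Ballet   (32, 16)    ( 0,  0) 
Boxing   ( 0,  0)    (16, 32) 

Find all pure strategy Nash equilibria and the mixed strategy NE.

Pure NE: (Ballet, Ballet) and (Boxing, Boxing); Mixed NE: p = 0.6667, q = 0.3333

Work:
Check pure NE:
(Ballet, Ballet): (32, 16) - no unilateral deviation beneficial
(Boxing, Boxing): (16, 32) - no unilateral deviation beneficial
Mixed NE: P1 plays Ballet with p = 0.6667, P2 plays Ballet with q = 0.3333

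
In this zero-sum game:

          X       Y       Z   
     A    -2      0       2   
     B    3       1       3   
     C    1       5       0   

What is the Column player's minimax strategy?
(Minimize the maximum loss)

Column should play X or Z (all achieve the minimum), value = 3

Work:
Column player minimizes Row's maximum payoff:
Column X: max payoff to Row = 3
Column Y: max payoff to Row = 5
Column Z: max payoff to Row = 3
Minimum is 3, achieved by columns X, Z (tied).
Each of X or Z is a minimax strategy.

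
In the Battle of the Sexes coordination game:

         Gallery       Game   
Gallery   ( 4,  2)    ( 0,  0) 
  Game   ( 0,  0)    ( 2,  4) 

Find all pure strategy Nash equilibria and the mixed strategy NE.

Pure NE: (Gallery, Gallery) and (Game, Game); Mixed NE: p = 0.6667, q = 0.3333

Work:
Check pure NE:
(Gallery, Gallery): (4, 2) - no unilateral deviation beneficial
(Game, Game): (2, 4) - no unilateral deviation beneficial
Mixed NE: P1 plays Gallery with p = 0.6667, P2 plays Gallery with q = 0.3333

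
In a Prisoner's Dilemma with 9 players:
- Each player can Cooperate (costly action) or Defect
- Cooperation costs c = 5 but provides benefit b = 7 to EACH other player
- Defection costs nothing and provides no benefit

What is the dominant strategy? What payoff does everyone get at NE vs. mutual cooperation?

Dominant: Defect; NE payoff = 0; Coop payoff = 51

Work:
Defect dominates (saves cost c = 5, benefit to others is external)
NE: All defect → everyone gets 0
If all cooperate: each receives (8)×7 - 5 = 51
Social dilemma: 51 > 0 but NE gives 0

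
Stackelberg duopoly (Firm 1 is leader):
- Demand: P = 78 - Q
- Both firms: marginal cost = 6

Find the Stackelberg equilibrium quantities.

q₁* (leader) = 36.0, q₂* (follower) = 18.0

Work:
Follower's reaction: q₂ = (a - c - q₁)/2
Leader substitutes: π₁ = q₁·(a - q₁ - (a-c-q₁)/2 - c)
FOC: q₁* = (78 - 6)/2 = 36.00
Then: q₂* = (78 - 6 - 36.0)/2 = 18.00
Leader has first-mover advantage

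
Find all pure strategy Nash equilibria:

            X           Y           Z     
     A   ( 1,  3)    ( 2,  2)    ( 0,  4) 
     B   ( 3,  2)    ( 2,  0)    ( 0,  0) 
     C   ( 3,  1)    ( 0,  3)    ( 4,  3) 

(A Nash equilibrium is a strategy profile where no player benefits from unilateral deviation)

Nash equilibrium: (B, X), (C, Z)

Work:
Best responses:
  P1 vs X: payoffs [1, 3, 3] → best response B/C (payoff 3)
  P1 vs Y: payoffs [2, 2, 0] → best response A/B (payoff 2)
  P1 vs Z: payoffs [0, 0, 4] → best response C (payoff 4)
  P2 vs A: payoffs [3, 2, 4] → best response Z (payoff 4)
  P2 vs B: payoffs [2, 0, 0] → best response X (payoff 2)
  P2 vs C: payoffs [1, 3, 3] → best response Y/Z (payoff 3)
Mutual best responses: (B,X), (C,Z) → Nash equilibria.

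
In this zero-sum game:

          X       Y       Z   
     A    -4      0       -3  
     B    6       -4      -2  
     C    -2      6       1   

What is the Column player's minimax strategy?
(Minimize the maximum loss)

Column should play Z, value = 1

Work:
Column player minimizes Row's maximum payoff:
Column X: max payoff to Row = 6
Column Y: max payoff to Row = 6
Column Z: max payoff to Row = 1
Minimum is 1, achieved by column Z.
Minimax strategy: Z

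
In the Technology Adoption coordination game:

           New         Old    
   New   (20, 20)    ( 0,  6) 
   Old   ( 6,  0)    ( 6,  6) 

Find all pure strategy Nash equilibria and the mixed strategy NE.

Pure NE: (New, New) and (Old, Old); Mixed NE: p = 0.3, q = 0.3

Work:
Check pure NE:
(New, New): (20, 20) - no unilateral deviation beneficial
(Old, Old): (6, 6) - no unilateral deviation beneficial
Mixed NE: P1 plays New with p = 0.3, P2 plays New with q = 0.3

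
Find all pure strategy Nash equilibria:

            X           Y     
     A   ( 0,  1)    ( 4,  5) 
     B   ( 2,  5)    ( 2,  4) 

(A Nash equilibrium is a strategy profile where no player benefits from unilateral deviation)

Nash equilibrium: (A, Y), (B, X)

Work:
Best responses:
  P1 vs X: payoffs [0, 2] → best response B (payoff 2)
  P1 vs Y: payoffs [4, 2] → best response A (payoff 4)
  P2 vs A: payoffs [1, 5] → best response Y (payoff 5)
  P2 vs B: payoffs [5, 4] → best response X (payoff 5)
Mutual best responses: (A,Y), (B,X) → Nash equilibria.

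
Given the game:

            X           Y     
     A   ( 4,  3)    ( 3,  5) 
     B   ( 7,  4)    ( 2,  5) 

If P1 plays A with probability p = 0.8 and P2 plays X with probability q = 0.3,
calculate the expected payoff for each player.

E[P1] = 3.34, E[P2] = 4.46

Work:
E[P1] = p·q·π₁(A,X) + p·(1-q)·π₁(A,Y) + (1-p)·q·π₁(B,X) + (1-p)·(1-q)·π₁(B,Y)
= 0.8·0.3·4 + 0.8·0.7·3 + 0.2·0.3·7 + 0.2·0.7·2
= 3.34

E[P2] = 4.46 (similar calculation)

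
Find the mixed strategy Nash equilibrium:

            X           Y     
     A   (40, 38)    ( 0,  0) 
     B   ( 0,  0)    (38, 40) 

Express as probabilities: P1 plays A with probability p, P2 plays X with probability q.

p = 0.5128, q = 0.4872

Work:
Find probabilities that make opponent indifferent:
P2 chooses q to make P1 indifferent between A and B
P1 chooses p to make P2 indifferent between X and Y
Mixed NE: P1 plays (A: 0.5128, B: 0.4872), P2 plays (X: 0.4872, Y: 0.5128)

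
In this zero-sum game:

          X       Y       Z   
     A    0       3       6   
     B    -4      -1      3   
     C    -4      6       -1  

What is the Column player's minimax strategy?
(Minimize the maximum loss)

Column should play X, value = 0

Work:
Column player minimizes Row's maximum payoff:
Column X: max payoff to Row = 0
Column Y: max payoff to Row = 6
Column Z: max payoff to Row = 6
Minimum is 0, achieved by column X.
Minimax strategy: X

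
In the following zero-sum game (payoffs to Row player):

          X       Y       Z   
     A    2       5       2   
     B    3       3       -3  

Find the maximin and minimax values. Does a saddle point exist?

Maximin = 2, Minimax = 2, Saddle: True

Work:
Row minimums: [2, -3] → maximin = 2
Column maximums: [3, 5, 2] → minimax = 2
Saddle point exists! Game value = 2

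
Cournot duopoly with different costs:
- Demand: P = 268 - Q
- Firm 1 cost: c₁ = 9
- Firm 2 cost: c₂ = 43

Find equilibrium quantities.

q₁* = 97.67, q₂* = 63.67

Work:
Reaction: q₁ = (268 - 9 - q₂)/2
Reaction: q₂ = (268 - 43 - q₁)/2
Solve simultaneously:
q₁* = (268 - 2×9 + 43)/3 = 97.67
q₂* = (268 - 2×43 + 9)/3 = 63.67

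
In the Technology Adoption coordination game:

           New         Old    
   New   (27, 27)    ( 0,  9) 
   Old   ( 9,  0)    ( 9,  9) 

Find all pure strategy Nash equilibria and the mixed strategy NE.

Pure NE: (New, New) and (Old, Old); Mixed NE: p = 0.3333, q = 0.3333

Work:
Check pure NE:
(New, New): (27, 27) - no unilateral deviation beneficial
(Old, Old): (9, 9) - no unilateral deviation beneficial
Mixed NE: P1 plays New with p = 0.3333, P2 plays New with q = 0.3333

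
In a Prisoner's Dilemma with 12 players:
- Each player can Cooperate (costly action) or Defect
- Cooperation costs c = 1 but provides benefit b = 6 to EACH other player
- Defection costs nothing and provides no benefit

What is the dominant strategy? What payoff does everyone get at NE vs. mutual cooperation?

Dominant: Defect; NE payoff = 0; Coop payoff = 65

Work:
Defect dominates (saves cost c = 1, benefit to others is external)
NE: All defect → everyone gets 0
If all cooperate: each receives (11)×6 - 1 = 65
Social dilemma: 65 > 0 but NE gives 0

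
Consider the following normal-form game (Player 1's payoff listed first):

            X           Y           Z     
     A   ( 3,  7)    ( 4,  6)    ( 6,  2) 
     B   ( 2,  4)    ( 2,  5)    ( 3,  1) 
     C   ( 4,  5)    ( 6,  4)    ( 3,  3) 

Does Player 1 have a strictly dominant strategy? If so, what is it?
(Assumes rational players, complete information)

No strictly dominant strategy exists for Player 1

Work:
A strategy strictly dominates another if it gives a strictly higher payoff against every opponent action. Compare each pair of P1's strategies column-by-column:
  A vs B: [3 vs 2, 4 vs 2, 6 vs 3] → A strictly dominates B
  A vs C: [3 vs 4, 4 vs 6, 6 vs 3] → A does not strictly dominate C (column X: 3 ≤ 4)
  B vs A: [2 vs 3, 2 vs 4, 3 vs 6] → B does not strictly dominate A (column X: 2 ≤ 3)
  B vs C: [2 vs 4, 2 vs 6, 3 vs 3] → B does not strictly dominate C (column X: 2 ≤ 4)
  C vs A: [4 vs 3, 6 vs 4, 3 vs 6] → C does not strictly dominate A (column Z: 3 ≤ 6)
  C vs B: [4 vs 2, 6 vs 2, 3 vs 3] → C does not strictly dominate B (column Z: 3 ≤ 3)
No single strategy strictly dominates all others → no strictly dominant strategy.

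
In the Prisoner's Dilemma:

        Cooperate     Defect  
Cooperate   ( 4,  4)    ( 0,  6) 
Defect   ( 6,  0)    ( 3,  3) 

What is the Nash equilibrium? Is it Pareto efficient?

(Defect, Defect) is NE; not Pareto efficient

Work:
Defect dominates Cooperate for both players:
If P2 cooperates: Defect (6) > Cooperate (4)
If P2 defects: Defect (3) > Cooperate (0)
NE: (Defect, Defect) with payoff (3, 3)
But (Cooperate, Cooperate) = (4, 4) Pareto dominates (3, 3)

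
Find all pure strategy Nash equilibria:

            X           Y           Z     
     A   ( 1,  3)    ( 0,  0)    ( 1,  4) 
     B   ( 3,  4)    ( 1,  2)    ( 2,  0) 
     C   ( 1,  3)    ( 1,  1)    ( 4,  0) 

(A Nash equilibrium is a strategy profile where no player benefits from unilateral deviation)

Nash equilibrium: (B, X)

Work:
Best responses:
  P1 vs X: payoffs [1, 3, 1] → best response B (payoff 3)
  P1 vs Y: payoffs [0, 1, 1] → best response B/C (payoff 1)
  P1 vs Z: payoffs [1, 2, 4] → best response C (payoff 4)
  P2 vs A: payoffs [3, 0, 4] → best response Z (payoff 4)
  P2 vs B: payoffs [4, 2, 0] → best response X (payoff 4)
  P2 vs C: payoffs [3, 1, 0] → best response X (payoff 3)
Mutual best responses: (B,X) → Nash equilibria.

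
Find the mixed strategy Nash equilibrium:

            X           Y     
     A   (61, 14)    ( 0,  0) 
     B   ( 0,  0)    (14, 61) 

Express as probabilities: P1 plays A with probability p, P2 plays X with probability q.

p = 0.8133, q = 0.1867

Work:
Find probabilities that make opponent indifferent:
P2 chooses q to make P1 indifferent between A and B
P1 chooses p to make P2 indifferent between X and Y
Mixed NE: P1 plays (A: 0.8133, B: 0.1867), P2 plays (X: 0.1867, Y: 0.8133)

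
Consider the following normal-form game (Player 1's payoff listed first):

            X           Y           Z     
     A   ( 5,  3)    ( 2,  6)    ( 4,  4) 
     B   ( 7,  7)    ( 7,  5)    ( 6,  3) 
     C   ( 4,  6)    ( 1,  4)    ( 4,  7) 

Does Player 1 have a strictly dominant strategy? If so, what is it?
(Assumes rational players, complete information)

Yes, Player 1's strictly dominant strategy is B

Work:
A strategy strictly dominates another if it gives a strictly higher payoff against every opponent action. Compare each pair of P1's strategies column-by-column:
  A vs B: [5 vs 7, 2 vs 7, 4 vs 6] → A does not strictly dominate B (column X: 5 ≤ 7)
  A vs C: [5 vs 4, 2 vs 1, 4 vs 4] → A does not strictly dominate C (column Z: 4 ≤ 4)
  B vs A: [7 vs 5, 7 vs 2, 6 vs 4] → B strictly dominates A
  B vs C: [7 vs 4, 7 vs 1, 6 vs 4] → B strictly dominates C
  C vs A: [4 vs 5, 1 vs 2, 4 vs 4] → C does not strictly dominate A (column X: 4 ≤ 5)
  C vs B: [4 vs 7, 1 vs 7, 4 vs 6] → C does not strictly dominate B (column X: 4 ≤ 7)
B strictly dominates every other strategy → strictly dominant.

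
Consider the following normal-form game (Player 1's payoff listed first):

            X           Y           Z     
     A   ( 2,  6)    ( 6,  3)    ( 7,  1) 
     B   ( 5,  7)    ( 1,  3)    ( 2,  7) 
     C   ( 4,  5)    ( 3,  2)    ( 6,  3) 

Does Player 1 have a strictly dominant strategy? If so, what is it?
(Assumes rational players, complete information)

No strictly dominant strategy exists for Player 1

Work:
A strategy strictly dominates another if it gives a strictly higher payoff against every opponent action. Compare each pair of P1's strategies column-by-column:
  A vs B: [2 vs 5, 6 vs 1, 7 vs 2] → A does not strictly dominate B (column X: 2 ≤ 5)
  A vs C: [2 vs 4, 6 vs 3, 7 vs 6] → A does not strictly dominate C (column X: 2 ≤ 4)
  B vs A: [5 vs 2, 1 vs 6, 2 vs 7] → B does not strictly dominate A (column Y: 1 ≤ 6)
  B vs C: [5 vs 4, 1 vs 3, 2 vs 6] → B does not strictly dominate C (column Y: 1 ≤ 3)
  C vs A: [4 vs 2, 3 vs 6, 6 vs 7] → C does not strictly dominate A (column Y: 3 ≤ 6)
  C vs B: [4 vs 5, 3 vs 1, 6 vs 2] → C does not strictly dominate B (column X: 4 ≤ 5)
No single strategy strictly dominates all others → no strictly dominant strategy.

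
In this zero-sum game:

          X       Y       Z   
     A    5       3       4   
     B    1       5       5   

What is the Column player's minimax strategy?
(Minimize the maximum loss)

Column should play X or Y or Z (all achieve the minimum), value = 5

Work:
Column player minimizes Row's maximum payoff:
Column X: max payoff to Row = 5
Column Y: max payoff to Row = 5
Column Z: max payoff to Row = 5
Minimum is 5, achieved by columns X, Y, Z (tied).
Each of X or Y or Z is a minimax strategy.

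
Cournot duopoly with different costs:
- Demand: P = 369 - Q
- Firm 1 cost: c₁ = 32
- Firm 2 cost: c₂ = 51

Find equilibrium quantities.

q₁* = 118.67, q₂* = 99.67

Work:
Reaction: q₁ = (369 - 32 - q₂)/2
Reaction: q₂ = (369 - 51 - q₁)/2
Solve simultaneously:
q₁* = (369 - 2×32 + 51)/3 = 118.67
q₂* = (369 - 2×51 + 32)/3 = 99.67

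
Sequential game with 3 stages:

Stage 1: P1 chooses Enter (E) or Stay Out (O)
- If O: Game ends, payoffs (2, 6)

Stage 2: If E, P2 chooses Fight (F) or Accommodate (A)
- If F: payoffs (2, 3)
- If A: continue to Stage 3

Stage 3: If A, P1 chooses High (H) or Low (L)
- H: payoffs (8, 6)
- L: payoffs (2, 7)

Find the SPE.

SPE: (E, A, H); Outcome (8, 6)

Work:
Stage 3: P1 chooses H (8 vs 2)
Stage 2: P2: F->3, A->6 (anticipating H). Choose A
Stage 1: P1: O->2, E->8 (anticipating A, H). Choose E
SPE path: E -> A -> H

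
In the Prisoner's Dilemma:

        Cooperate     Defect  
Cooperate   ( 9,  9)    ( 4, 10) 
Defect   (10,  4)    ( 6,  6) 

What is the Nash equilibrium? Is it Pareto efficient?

(Defect, Defect) is NE; not Pareto efficient

Work:
Defect dominates Cooperate for both players:
If P2 cooperates: Defect (10) > Cooperate (9)
If P2 defects: Defect (6) > Cooperate (4)
NE: (Defect, Defect) with payoff (6, 6)
But (Cooperate, Cooperate) = (9, 9) Pareto dominates (6, 6)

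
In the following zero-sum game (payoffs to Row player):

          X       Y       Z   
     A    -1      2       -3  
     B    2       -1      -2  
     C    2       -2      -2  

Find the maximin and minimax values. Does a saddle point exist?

Maximin = -2, Minimax = -2, Saddle: True

Work:
Row minimums: [-3, -2, -2] → maximin = -2
Column maximums: [2, 2, -2] → minimax = -2
Saddle point exists! Game value = -2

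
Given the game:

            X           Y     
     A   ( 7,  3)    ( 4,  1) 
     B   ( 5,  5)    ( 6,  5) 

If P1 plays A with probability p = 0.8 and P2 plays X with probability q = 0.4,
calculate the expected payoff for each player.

E[P1] = 5.28, E[P2] = 2.44

Work:
E[P1] = p·q·π₁(A,X) + p·(1-q)·π₁(A,Y) + (1-p)·q·π₁(B,X) + (1-p)·(1-q)·π₁(B,Y)
= 0.8·0.4·7 + 0.8·0.6·4 + 0.2·0.4·5 + 0.2·0.6·6
= 5.28

E[P2] = 2.44 (similar calculation)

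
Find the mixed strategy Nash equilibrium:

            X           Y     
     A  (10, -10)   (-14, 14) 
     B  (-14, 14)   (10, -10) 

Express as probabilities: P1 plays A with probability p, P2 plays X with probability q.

p = 0.5, q = 0.5

Work:
Find probabilities that make opponent indifferent:
P2 chooses q to make P1 indifferent between A and B
P1 chooses p to make P2 indifferent between X and Y
Mixed NE: P1 plays (A: 0.5, B: 0.5), P2 plays (X: 0.5, Y: 0.5)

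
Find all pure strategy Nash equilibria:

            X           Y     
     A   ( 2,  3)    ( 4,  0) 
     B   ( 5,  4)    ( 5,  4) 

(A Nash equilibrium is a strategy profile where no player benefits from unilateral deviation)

Nash equilibrium: (B, X), (B, Y)

Work:
Best responses:
  P1 vs X: payoffs [2, 5] → best response B (payoff 5)
  P1 vs Y: payoffs [4, 5] → best response B (payoff 5)
  P2 vs A: payoffs [3, 0] → best response X (payoff 3)
  P2 vs B: payoffs [4, 4] → best response X/Y (payoff 4)
Mutual best responses: (B,X), (B,Y) → Nash equilibria.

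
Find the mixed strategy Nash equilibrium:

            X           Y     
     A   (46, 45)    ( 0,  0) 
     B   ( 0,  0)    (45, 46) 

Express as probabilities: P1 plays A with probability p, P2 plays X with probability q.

p = 0.5055, q = 0.4945

Work:
Find probabilities that make opponent indifferent:
P2 chooses q to make P1 indifferent between A and B
P1 chooses p to make P2 indifferent between X and Y
Mixed NE: P1 plays (A: 0.5055, B: 0.4945), P2 plays (X: 0.4945, Y: 0.5055)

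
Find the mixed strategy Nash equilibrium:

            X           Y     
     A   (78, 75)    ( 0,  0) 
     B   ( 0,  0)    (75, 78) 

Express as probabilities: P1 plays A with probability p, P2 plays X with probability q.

p = 0.5098, q = 0.4902

Work:
Find probabilities that make opponent indifferent:
P2 chooses q to make P1 indifferent between A and B
P1 chooses p to make P2 indifferent between X and Y
Mixed NE: P1 plays (A: 0.5098, B: 0.4902), P2 plays (X: 0.4902, Y: 0.5098)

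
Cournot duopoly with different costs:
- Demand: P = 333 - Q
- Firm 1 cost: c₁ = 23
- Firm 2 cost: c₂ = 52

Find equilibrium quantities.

q₁* = 113.0, q₂* = 84.0

Work:
Reaction: q₁ = (333 - 23 - q₂)/2
Reaction: q₂ = (333 - 52 - q₁)/2
Solve simultaneously:
q₁* = (333 - 2×23 + 52)/3 = 113.0
q₂* = (333 - 2×52 + 23)/3 = 84.0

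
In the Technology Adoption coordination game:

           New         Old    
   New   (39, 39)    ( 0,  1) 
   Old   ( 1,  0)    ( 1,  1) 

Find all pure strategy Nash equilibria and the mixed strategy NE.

Pure NE: (New, New) and (Old, Old); Mixed NE: p = 0.0256, q = 0.0256

Work:
Check pure NE:
(New, New): (39, 39) - no unilateral deviation beneficial
(Old, Old): (1, 1) - no unilateral deviation beneficial
Mixed NE: P1 plays New with p = 0.0256, P2 plays New with q = 0.0256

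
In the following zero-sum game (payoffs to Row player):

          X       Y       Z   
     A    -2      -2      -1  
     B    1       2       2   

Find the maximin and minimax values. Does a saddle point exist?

Maximin = 1, Minimax = 1, Saddle: True

Work:
Row minimums: [-2, 1] → maximin = 1
Column maximums: [1, 2, 2] → minimax = 1
Saddle point exists! Game value = 1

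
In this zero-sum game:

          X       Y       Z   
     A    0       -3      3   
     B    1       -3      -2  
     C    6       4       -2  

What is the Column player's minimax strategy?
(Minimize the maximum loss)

Column should play Z, value = 3

Work:
Column player minimizes Row's maximum payoff:
Column X: max payoff to Row = 6
Column Y: max payoff to Row = 4
Column Z: max payoff to Row = 3
Minimum is 3, achieved by column Z.
Minimax strategy: Z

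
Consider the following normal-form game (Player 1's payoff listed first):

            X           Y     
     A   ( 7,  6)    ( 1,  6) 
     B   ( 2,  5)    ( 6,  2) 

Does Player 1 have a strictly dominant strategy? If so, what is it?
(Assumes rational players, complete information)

No strictly dominant strategy exists for Player 1

Work:
A strategy strictly dominates another if it gives a strictly higher payoff against every opponent action. Compare each pair of P1's strategies column-by-column:
  A vs B: [7 vs 2, 1 vs 6] → A does not strictly dominate B (column Y: 1 ≤ 6)
  B vs A: [2 vs 7, 6 vs 1] → B does not strictly dominate A (column X: 2 ≤ 7)
No single strategy strictly dominates all others → no strictly dominant strategy.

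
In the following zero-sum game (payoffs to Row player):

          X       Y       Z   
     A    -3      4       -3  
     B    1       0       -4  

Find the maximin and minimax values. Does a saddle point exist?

Maximin = -3, Minimax = -3, Saddle: True

Work:
Row minimums: [-3, -4] → maximin = -3
Column maximums: [1, 4, -3] → minimax = -3
Saddle point exists! Game value = -3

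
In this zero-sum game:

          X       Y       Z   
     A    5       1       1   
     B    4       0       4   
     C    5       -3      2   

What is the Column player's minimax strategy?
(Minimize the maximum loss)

Column should play Y, value = 1

Work:
Column player minimizes Row's maximum payoff:
Column X: max payoff to Row = 5
Column Y: max payoff to Row = 1
Column Z: max payoff to Row = 4
Minimum is 1, achieved by column Y.
Minimax strategy: Y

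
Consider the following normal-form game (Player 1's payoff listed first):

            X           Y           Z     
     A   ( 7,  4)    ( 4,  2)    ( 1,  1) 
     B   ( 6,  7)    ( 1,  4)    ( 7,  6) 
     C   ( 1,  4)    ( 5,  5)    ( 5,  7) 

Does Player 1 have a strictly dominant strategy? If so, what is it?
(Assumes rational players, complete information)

No strictly dominant strategy exists for Player 1

Work:
A strategy strictly dominates another if it gives a strictly higher payoff against every opponent action. Compare each pair of P1's strategies column-by-column:
  A vs B: [7 vs 6, 4 vs 1, 1 vs 7] → A does not strictly dominate B (column Z: 1 ≤ 7)
  A vs C: [7 vs 1, 4 vs 5, 1 vs 5] → A does not strictly dominate C (column Y: 4 ≤ 5)
  B vs A: [6 vs 7, 1 vs 4, 7 vs 1] → B does not strictly dominate A (column X: 6 ≤ 7)
  B vs C: [6 vs 1, 1 vs 5, 7 vs 5] → B does not strictly dominate C (column Y: 1 ≤ 5)
  C vs A: [1 vs 7, 5 vs 4, 5 vs 1] → C does not strictly dominate A (column X: 1 ≤ 7)
  C vs B: [1 vs 6, 5 vs 1, 5 vs 7] → C does not strictly dominate B (column X: 1 ≤ 6)
No single strategy strictly dominates all others → no strictly dominant strategy.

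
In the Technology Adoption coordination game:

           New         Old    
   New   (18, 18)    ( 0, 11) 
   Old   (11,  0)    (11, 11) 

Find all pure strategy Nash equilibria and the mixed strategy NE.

Pure NE: (New, New) and (Old, Old); Mixed NE: p = 0.6111, q = 0.6111

Work:
Check pure NE:
(New, New): (18, 18) - no unilateral deviation beneficial
(Old, Old): (11, 11) - no unilateral deviation beneficial
Mixed NE: P1 plays New with p = 0.6111, P2 plays New with q = 0.6111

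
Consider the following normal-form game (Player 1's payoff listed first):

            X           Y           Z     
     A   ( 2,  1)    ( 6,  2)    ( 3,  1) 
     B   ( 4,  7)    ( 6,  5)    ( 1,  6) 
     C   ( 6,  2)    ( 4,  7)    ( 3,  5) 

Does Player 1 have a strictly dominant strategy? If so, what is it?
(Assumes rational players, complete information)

No strictly dominant strategy exists for Player 1

Work:
A strategy strictly dominates another if it gives a strictly higher payoff against every opponent action. Compare each pair of P1's strategies column-by-column:
  A vs B: [2 vs 4, 6 vs 6, 3 vs 1] → A does not strictly dominate B (column X: 2 ≤ 4)
  A vs C: [2 vs 6, 6 vs 4, 3 vs 3] → A does not strictly dominate C (column X: 2 ≤ 6)
  B vs A: [4 vs 2, 6 vs 6, 1 vs 3] → B does not strictly dominate A (column Y: 6 ≤ 6)
  B vs C: [4 vs 6, 6 vs 4, 1 vs 3] → B does not strictly dominate C (column X: 4 ≤ 6)
  C vs A: [6 vs 2, 4 vs 6, 3 vs 3] → C does not strictly dominate A (column Y: 4 ≤ 6)
  C vs B: [6 vs 4, 4 vs 6, 3 vs 1] → C does not strictly dominate B (column Y: 4 ≤ 6)
No single strategy strictly dominates all others → no strictly dominant strategy.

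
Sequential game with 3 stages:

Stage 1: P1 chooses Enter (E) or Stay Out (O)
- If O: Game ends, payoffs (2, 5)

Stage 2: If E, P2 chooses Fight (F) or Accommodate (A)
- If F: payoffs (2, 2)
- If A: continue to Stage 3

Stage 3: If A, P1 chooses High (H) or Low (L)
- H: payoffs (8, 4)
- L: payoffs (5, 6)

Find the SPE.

SPE: (E, A, H); Outcome (8, 4)

Work:
Stage 3: P1 chooses H (8 vs 5)
Stage 2: P2: F->2, A->4 (anticipating H). Choose A
Stage 1: P1: O->2, E->8 (anticipating A, H). Choose E
SPE path: E -> A -> H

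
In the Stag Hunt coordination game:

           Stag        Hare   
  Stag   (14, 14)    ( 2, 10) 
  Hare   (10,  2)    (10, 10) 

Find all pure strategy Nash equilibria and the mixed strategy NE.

Pure NE: (Stag, Stag) and (Hare, Hare); Mixed NE: p = 0.6667, q = 0.6667

Work:
Check pure NE:
(Stag, Stag): (14, 14) - no unilateral deviation beneficial
(Hare, Hare): (10, 10) - no unilateral deviation beneficial
Mixed NE: P1 plays Stag with p = 0.6667, P2 plays Stag with q = 0.6667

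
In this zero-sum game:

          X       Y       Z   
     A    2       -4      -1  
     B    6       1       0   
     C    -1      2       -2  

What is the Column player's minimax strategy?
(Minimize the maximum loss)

Column should play Z, value = 0

Work:
Column player minimizes Row's maximum payoff:
Column X: max payoff to Row = 6
Column Y: max payoff to Row = 2
Column Z: max payoff to Row = 0
Minimum is 0, achieved by column Z.
Minimax strategy: Z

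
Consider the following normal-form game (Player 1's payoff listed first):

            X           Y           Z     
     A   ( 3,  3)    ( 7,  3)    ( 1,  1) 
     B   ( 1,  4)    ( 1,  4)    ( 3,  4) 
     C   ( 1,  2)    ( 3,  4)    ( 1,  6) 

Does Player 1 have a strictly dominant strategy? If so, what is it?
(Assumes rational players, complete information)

No strictly dominant strategy exists for Player 1

Work:
A strategy strictly dominates another if it gives a strictly higher payoff against every opponent action. Compare each pair of P1's strategies column-by-column:
  A vs B: [3 vs 1, 7 vs 1, 1 vs 3] → A does not strictly dominate B (column Z: 1 ≤ 3)
  A vs C: [3 vs 1, 7 vs 3, 1 vs 1] → A does not strictly dominate C (column Z: 1 ≤ 1)
  B vs A: [1 vs 3, 1 vs 7, 3 vs 1] → B does not strictly dominate A (column X: 1 ≤ 3)
  B vs C: [1 vs 1, 1 vs 3, 3 vs 1] → B does not strictly dominate C (column X: 1 ≤ 1)
  C vs A: [1 vs 3, 3 vs 7, 1 vs 1] → C does not strictly dominate A (column X: 1 ≤ 3)
  C vs B: [1 vs 1, 3 vs 1, 1 vs 3] → C does not strictly dominate B (column X: 1 ≤ 1)
No single strategy strictly dominates all others → no strictly dominant strategy.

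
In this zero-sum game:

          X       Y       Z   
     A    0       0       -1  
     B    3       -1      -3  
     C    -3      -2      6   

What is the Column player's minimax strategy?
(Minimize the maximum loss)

Column should play Y, value = 0

Work:
Column player minimizes Row's maximum payoff:
Column X: max payoff to Row = 3
Column Y: max payoff to Row = 0
Column Z: max payoff to Row = 6
Minimum is 0, achieved by column Y.
Minimax strategy: Y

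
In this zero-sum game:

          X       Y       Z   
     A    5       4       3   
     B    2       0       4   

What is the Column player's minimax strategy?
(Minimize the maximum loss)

Column should play Y or Z (all achieve the minimum), value = 4

Work:
Column player minimizes Row's maximum payoff:
Column X: max payoff to Row = 5
Column Y: max payoff to Row = 4
Column Z: max payoff to Row = 4
Minimum is 4, achieved by columns Y, Z (tied).
Each of Y or Z is a minimax strategy.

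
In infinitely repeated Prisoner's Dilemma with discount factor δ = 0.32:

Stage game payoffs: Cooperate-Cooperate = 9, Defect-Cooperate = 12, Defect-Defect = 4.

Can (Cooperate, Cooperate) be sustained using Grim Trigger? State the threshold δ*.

δ* = 0.375; since δ = 0.32 < 0.375, cooperation cannot be sustained

Work:
For Grim Trigger:
Cooperate forever: 9/(1-δ)
Defect then punished: 12 + 4·δ/(1-δ)
Need: 9/(1-δ) ≥ 12 + 4·δ/(1-δ)
Solving: δ ≥ (T-R)/(T-P) = (12-9)/(12-4) = 0.375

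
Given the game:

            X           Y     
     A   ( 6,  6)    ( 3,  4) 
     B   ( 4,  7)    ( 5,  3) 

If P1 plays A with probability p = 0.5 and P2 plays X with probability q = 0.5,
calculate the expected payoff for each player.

E[P1] = 4.5, E[P2] = 5.0

Work:
E[P1] = p·q·π₁(A,X) + p·(1-q)·π₁(A,Y) + (1-p)·q·π₁(B,X) + (1-p)·(1-q)·π₁(B,Y)
= 0.5·0.5·6 + 0.5·0.5·3 + 0.5·0.5·4 + 0.5·0.5·5
= 4.5

E[P2] = 5.0 (similar calculation)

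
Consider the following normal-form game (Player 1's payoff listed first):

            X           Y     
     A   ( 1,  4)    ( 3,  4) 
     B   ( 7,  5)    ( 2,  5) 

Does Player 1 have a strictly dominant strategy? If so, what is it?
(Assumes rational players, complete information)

No strictly dominant strategy exists for Player 1

Work:
A strategy strictly dominates another if it gives a strictly higher payoff against every opponent action. Compare each pair of P1's strategies column-by-column:
  A vs B: [1 vs 7, 3 vs 2] → A does not strictly dominate B (column X: 1 ≤ 7)
  B vs A: [7 vs 1, 2 vs 3] → B does not strictly dominate A (column Y: 2 ≤ 3)
No single strategy strictly dominates all others → no strictly dominant strategy.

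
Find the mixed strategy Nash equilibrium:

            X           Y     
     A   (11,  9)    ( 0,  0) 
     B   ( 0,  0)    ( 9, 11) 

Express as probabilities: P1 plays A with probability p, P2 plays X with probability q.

p = 0.55, q = 0.45

Work:
Find probabilities that make opponent indifferent:
P2 chooses q to make P1 indifferent between A and B
P1 chooses p to make P2 indifferent between X and Y
Mixed NE: P1 plays (A: 0.55, B: 0.45), P2 plays (X: 0.45, Y: 0.55)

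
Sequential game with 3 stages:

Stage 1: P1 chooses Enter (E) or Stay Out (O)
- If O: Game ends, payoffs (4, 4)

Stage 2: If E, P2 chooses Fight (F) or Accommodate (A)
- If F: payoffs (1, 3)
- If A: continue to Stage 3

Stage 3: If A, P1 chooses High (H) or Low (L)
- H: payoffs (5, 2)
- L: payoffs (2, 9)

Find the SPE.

SPE: (O, F, H); Outcome (4, 4)

Work:
Stage 3: P1 chooses H (5 vs 2)
Stage 2: P2: F->3, A->2 (anticipating H). Choose F
Stage 1: P1: O->4, E->1 (anticipating F, H). Choose O
SPE path: O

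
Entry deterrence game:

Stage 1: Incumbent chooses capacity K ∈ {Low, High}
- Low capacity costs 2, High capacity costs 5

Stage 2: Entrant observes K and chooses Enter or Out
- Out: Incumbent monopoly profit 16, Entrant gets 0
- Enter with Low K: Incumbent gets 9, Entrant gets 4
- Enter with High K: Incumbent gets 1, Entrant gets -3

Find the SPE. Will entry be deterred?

SPE: (High, Enter|Low, Out|High); Entry deterred. Incumbent net profit = 11

Work:
After Low K: Entrant enters (4 > 0)
After High K: Entrant stays out (-3 < 0)
Incumbent: Low → 9−2=7, High → 16−5=11
Incumbent chooses High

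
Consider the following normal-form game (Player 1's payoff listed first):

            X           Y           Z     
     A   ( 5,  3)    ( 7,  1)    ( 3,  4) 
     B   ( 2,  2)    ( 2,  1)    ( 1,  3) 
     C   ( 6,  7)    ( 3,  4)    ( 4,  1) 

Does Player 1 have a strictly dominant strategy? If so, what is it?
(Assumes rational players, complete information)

No strictly dominant strategy exists for Player 1

Work:
A strategy strictly dominates another if it gives a strictly higher payoff against every opponent action. Compare each pair of P1's strategies column-by-column:
  A vs B: [5 vs 2, 7 vs 2, 3 vs 1] → A strictly dominates B
  A vs C: [5 vs 6, 7 vs 3, 3 vs 4] → A does not strictly dominate C (column X: 5 ≤ 6)
  B vs A: [2 vs 5, 2 vs 7, 1 vs 3] → B does not strictly dominate A (column X: 2 ≤ 5)
  B vs C: [2 vs 6, 2 vs 3, 1 vs 4] → B does not strictly dominate C (column X: 2 ≤ 6)
  C vs A: [6 vs 5, 3 vs 7, 4 vs 3] → C does not strictly dominate A (column Y: 3 ≤ 7)
  C vs B: [6 vs 2, 3 vs 2, 4 vs 1] → C strictly dominates B
No single strategy strictly dominates all others → no strictly dominant strategy.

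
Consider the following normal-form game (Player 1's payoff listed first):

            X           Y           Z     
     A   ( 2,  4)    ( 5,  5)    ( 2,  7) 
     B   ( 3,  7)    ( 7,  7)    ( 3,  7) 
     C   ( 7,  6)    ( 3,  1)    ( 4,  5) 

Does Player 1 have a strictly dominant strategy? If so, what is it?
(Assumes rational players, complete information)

No strictly dominant strategy exists for Player 1

Work:
A strategy strictly dominates another if it gives a strictly higher payoff against every opponent action. Compare each pair of P1's strategies column-by-column:
  A vs B: [2 vs 3, 5 vs 7, 2 vs 3] → A does not strictly dominate B (column X: 2 ≤ 3)
  A vs C: [2 vs 7, 5 vs 3, 2 vs 4] → A does not strictly dominate C (column X: 2 ≤ 7)
  B vs A: [3 vs 2, 7 vs 5, 3 vs 2] → B strictly dominates A
  B vs C: [3 vs 7, 7 vs 3, 3 vs 4] → B does not strictly dominate C (column X: 3 ≤ 7)
  C vs A: [7 vs 2, 3 vs 5, 4 vs 2] → C does not strictly dominate A (column Y: 3 ≤ 5)
  C vs B: [7 vs 3, 3 vs 7, 4 vs 3] → C does not strictly dominate B (column Y: 3 ≤ 7)
No single strategy strictly dominates all others → no strictly dominant strategy.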